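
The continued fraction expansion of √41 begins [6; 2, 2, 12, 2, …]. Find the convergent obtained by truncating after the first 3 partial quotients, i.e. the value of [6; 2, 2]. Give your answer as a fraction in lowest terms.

32/5

a_0 = 6: 6/1
a_1 = 2: 13/2
a_2 = 2: 32/5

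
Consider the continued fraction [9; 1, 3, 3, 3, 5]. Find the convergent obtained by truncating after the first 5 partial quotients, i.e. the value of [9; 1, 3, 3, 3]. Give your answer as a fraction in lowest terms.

Starting at the tail and folding back:
Start with 3.
3 + 1/(3/1) = 3 + 1/3 = 10/3
3 + 1/(10/3) = 3 + 3/10 = 33/10
1 + 1/(33/10) = 1 + 10/33 = 43/33
9 + 1/(43/33) = 9 + 33/43 = 420/43

420/43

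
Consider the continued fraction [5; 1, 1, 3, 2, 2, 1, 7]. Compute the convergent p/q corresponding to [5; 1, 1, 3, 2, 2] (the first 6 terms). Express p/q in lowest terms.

Build up convergents one term at a time:
a_0 = 5: 5/1
a_1 = 1: 6/1
a_2 = 1: 11/2
a_3 = 3: 39/7
a_4 = 2: 89/16
a_5 = 2: 217/39

217/39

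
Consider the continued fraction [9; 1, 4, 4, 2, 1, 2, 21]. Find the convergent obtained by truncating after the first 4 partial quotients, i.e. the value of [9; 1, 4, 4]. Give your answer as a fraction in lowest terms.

Use the convergent recurrence hₖ = aₖ·hₖ₋₁ + hₖ₋₂ (and likewise for the denominators kₖ):
a_0 = 9: 9/1
a_1 = 1: 10/1
a_2 = 4: 49/5
a_3 = 4: 206/21

206/21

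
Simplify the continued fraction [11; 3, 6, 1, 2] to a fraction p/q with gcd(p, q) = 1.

Use the convergent recurrence hₖ = aₖ·hₖ₋₁ + hₖ₋₂ (and likewise for the denominators kₖ):
a_0 = 11: 11/1
a_1 = 3: 34/3
a_2 = 6: 215/19
a_3 = 1: 249/22
a_4 = 2: 713/63

713/63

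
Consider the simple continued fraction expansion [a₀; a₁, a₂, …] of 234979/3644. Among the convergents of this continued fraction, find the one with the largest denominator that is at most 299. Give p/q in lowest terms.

1999/31

List convergents until the denominator exceeds the bound:
a_0 = 64: 64/1  (≤ bound)
a_1 = 2: 129/2  (≤ bound)
a_2 = 14: 1870/29  (≤ bound)
a_3 = 1: 1999/31  (≤ bound)
a_4 = 15: 31855/494  (> 299, stop)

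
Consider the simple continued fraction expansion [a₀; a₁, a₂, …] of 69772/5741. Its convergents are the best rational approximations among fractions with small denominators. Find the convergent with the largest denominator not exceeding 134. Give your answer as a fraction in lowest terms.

List convergents until the denominator exceeds the bound:
a_0 = 12: 12/1  (≤ bound)
a_1 = 6: 73/6  (≤ bound)
a_2 = 1: 85/7  (≤ bound)
a_3 = 1: 158/13  (≤ bound)
a_4 = 9: 1507/124  (≤ bound)
a_5 = 1: 1665/137  (> 134, stop)

1507/124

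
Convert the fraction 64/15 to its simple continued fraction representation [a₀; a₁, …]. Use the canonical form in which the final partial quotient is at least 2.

[4; 3, 1, 3]

Run the Euclidean algorithm, recording each quotient:
64 ÷ 15 → quotient 4, remainder 4
15 ÷ 4 → quotient 3, remainder 3
4 ÷ 3 → quotient 1, remainder 1
3 ÷ 1 → quotient 3, remainder 0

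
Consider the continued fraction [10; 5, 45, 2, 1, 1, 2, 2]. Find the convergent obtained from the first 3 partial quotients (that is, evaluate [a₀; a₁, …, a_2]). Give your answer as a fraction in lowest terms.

2305/226

Use the convergent recurrence hₖ = aₖ·hₖ₋₁ + hₖ₋₂ (and likewise for the denominators kₖ):
a_0 = 10: 10/1
a_1 = 5: 51/5
a_2 = 45: 2305/226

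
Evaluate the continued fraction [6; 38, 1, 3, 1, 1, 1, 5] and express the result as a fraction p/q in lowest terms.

18463/3064

a_0 = 6: 6/1
a_1 = 38: 229/38
a_2 = 1: 235/39
a_3 = 3: 934/155
a_4 = 1: 1169/194
a_5 = 1: 2103/349
a_6 = 1: 3272/543
a_7 = 5: 18463/3064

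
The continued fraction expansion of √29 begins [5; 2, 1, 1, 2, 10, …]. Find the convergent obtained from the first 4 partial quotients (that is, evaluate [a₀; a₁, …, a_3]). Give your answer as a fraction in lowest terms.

27/5

Compute successive convergents:
a_0 = 5: 5/1
a_1 = 2: 11/2
a_2 = 1: 16/3
a_3 = 1: 27/5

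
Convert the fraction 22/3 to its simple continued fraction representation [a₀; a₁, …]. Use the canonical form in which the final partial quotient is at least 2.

22 ÷ 3 → quotient 7, remainder 1
3 ÷ 1 → quotient 3, remainder 0

[7; 3]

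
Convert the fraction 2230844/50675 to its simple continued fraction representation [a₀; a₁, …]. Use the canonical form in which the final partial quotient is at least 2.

[44; 44, 3, 2, 1, 2, 42]

2230844 = 44·50675 + 1144, so a_0 = 44
50675 = 44·1144 + 339, so a_1 = 44
1144 = 3·339 + 127, so a_2 = 3
339 = 2·127 + 85, so a_3 = 2
127 = 1·85 + 42, so a_4 = 1
85 = 2·42 + 1, so a_5 = 2
42 = 42·1 + 0, so a_6 = 42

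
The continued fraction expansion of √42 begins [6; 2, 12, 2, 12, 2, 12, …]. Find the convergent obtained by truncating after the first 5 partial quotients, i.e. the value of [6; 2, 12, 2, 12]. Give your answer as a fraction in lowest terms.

4206/649

Compute successive convergents:
a_0 = 6: 6/1
a_1 = 2: 13/2
a_2 = 12: 162/25
a_3 = 2: 337/52
a_4 = 12: 4206/649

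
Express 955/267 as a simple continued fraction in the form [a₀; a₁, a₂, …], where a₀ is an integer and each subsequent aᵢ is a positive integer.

[3; 1, 1, 2, 1, 3, 10]

Repeatedly divide and take the remainder:
955 ÷ 267 → quotient 3, remainder 154
267 ÷ 154 → quotient 1, remainder 113
154 ÷ 113 → quotient 1, remainder 41
113 ÷ 41 → quotient 2, remainder 31
41 ÷ 31 → quotient 1, remainder 10
31 ÷ 10 → quotient 3, remainder 1
10 ÷ 1 → quotient 10, remainder 0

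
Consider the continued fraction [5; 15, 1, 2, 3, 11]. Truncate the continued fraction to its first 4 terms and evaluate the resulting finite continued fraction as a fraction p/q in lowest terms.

a_0 = 5: 5/1
a_1 = 15: 76/15
a_2 = 1: 81/16
a_3 = 2: 238/47

238/47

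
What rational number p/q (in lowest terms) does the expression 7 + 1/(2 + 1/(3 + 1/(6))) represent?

a_0 = 7: 7/1
a_1 = 2: 15/2
a_2 = 3: 52/7
a_3 = 6: 327/44

327/44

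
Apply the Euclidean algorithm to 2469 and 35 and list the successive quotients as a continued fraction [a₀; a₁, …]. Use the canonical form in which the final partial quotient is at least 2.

[70; 1, 1, 5, 3]

2469 = 70·35 + 19, so a_0 = 70
35 = 1·19 + 16, so a_1 = 1
19 = 1·16 + 3, so a_2 = 1
16 = 5·3 + 1, so a_3 = 5
3 = 3·1 + 0, so a_4 = 3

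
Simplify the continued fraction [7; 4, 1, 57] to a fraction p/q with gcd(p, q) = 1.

Collapse the nested fraction from the inside out:
Start with 57.
1 + 1/(57/1) = 1 + 1/57 = 58/57
4 + 1/(58/57) = 4 + 57/58 = 289/58
7 + 1/(289/58) = 7 + 58/289 = 2081/289

2081/289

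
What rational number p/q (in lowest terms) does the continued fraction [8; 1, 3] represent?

35/4

Start with 3.
1 + 1/(3/1) = 1 + 1/3 = 4/3
8 + 1/(4/3) = 8 + 3/4 = 35/4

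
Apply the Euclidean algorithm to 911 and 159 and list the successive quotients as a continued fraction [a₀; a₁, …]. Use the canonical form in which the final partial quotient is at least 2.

911 ÷ 159 → quotient 5, remainder 116
159 ÷ 116 → quotient 1, remainder 43
116 ÷ 43 → quotient 2, remainder 30
43 ÷ 30 → quotient 1, remainder 13
30 ÷ 13 → quotient 2, remainder 4
13 ÷ 4 → quotient 3, remainder 1
4 ÷ 1 → quotient 4, remainder 0

[5; 1, 2, 1, 2, 3, 4]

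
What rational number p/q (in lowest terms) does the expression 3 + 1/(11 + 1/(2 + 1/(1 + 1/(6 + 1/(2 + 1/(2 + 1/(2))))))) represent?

8937/2894

a_0 = 3: 3/1
a_1 = 11: 34/11
a_2 = 2: 71/23
a_3 = 1: 105/34
a_4 = 6: 701/227
a_5 = 2: 1507/488
a_6 = 2: 3715/1203
a_7 = 2: 8937/2894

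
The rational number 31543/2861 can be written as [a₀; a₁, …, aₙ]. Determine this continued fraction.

[11; 39, 1, 2, 1, 3, 1, 3]

Run the Euclidean algorithm, recording each quotient:
31543 ÷ 2861 → quotient 11, remainder 72
2861 ÷ 72 → quotient 39, remainder 53
72 ÷ 53 → quotient 1, remainder 19
53 ÷ 19 → quotient 2, remainder 15
19 ÷ 15 → quotient 1, remainder 4
15 ÷ 4 → quotient 3, remainder 3
4 ÷ 3 → quotient 1, remainder 1
3 ÷ 1 → quotient 3, remainder 0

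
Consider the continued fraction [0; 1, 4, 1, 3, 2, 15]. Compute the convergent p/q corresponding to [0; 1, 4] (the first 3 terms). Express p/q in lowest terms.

4/5

Start with 4.
1 + 1/(4/1) = 1 + 1/4 = 5/4
0 + 1/(5/4) = 0 + 4/5 = 4/5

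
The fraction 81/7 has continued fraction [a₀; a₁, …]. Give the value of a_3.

⌊81/7⌋ = 11, remainder 4
⌊7/4⌋ = 1, remainder 3
⌊4/3⌋ = 1, remainder 1
⌊3/1⌋ = 3, remainder 0

3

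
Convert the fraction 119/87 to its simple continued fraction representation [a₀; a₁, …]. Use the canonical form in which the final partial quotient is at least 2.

[1; 2, 1, 2, 1, 1, 4]

119 = 1·87 + 32, so a_0 = 1
87 = 2·32 + 23, so a_1 = 2
32 = 1·23 + 9, so a_2 = 1
23 = 2·9 + 5, so a_3 = 2
9 = 1·5 + 4, so a_4 = 1
5 = 1·4 + 1, so a_5 = 1
4 = 4·1 + 0, so a_6 = 4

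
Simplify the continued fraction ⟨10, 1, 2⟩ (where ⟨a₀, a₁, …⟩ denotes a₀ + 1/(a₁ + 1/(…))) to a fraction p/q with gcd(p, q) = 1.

32/3

Use the convergent recurrence hₖ = aₖ·hₖ₋₁ + hₖ₋₂ (and likewise for the denominators kₖ):
a_0 = 10: 10/1
a_1 = 1: 11/1
a_2 = 2: 32/3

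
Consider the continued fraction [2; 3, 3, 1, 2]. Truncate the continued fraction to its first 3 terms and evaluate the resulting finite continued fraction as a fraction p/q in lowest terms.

a_0 = 2: 2/1
a_1 = 3: 7/3
a_2 = 3: 23/10

23/10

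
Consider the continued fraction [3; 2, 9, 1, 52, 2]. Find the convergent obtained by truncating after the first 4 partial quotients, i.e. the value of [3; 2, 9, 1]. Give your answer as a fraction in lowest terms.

Start with 1.
9 + 1/(1/1) = 9 + 1/1 = 10/1
2 + 1/(10/1) = 2 + 1/10 = 21/10
3 + 1/(21/10) = 3 + 10/21 = 73/21

73/21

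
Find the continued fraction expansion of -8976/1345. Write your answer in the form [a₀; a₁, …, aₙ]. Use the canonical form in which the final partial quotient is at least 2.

[-7; 3, 15, 1, 2, 9]

Run the Euclidean algorithm, recording each quotient:
-8976 = -7·1345 + 439, so a_0 = -7
1345 = 3·439 + 28, so a_1 = 3
439 = 15·28 + 19, so a_2 = 15
28 = 1·19 + 9, so a_3 = 1
19 = 2·9 + 1, so a_4 = 2
9 = 9·1 + 0, so a_5 = 9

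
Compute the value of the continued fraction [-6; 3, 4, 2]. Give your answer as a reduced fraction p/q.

-165/29

Build up convergents one term at a time:
a_0 = -6: -6/1
a_1 = 3: -17/3
a_2 = 4: -74/13
a_3 = 2: -165/29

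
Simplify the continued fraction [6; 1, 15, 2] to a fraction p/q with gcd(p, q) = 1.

a_0 = 6: 6/1
a_1 = 1: 7/1
a_2 = 15: 111/16
a_3 = 2: 229/33

229/33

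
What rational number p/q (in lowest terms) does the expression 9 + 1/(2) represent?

19/2

a_0 = 9: 9/1
a_1 = 2: 19/2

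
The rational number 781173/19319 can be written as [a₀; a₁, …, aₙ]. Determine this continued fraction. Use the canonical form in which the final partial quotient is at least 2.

⌊781173/19319⌋ = 40, remainder 8413
⌊19319/8413⌋ = 2, remainder 2493
⌊8413/2493⌋ = 3, remainder 934
⌊2493/934⌋ = 2, remainder 625
⌊934/625⌋ = 1, remainder 309
⌊625/309⌋ = 2, remainder 7
⌊309/7⌋ = 44, remainder 1
⌊7/1⌋ = 7, remainder 0

[40; 2, 3, 2, 1, 2, 44, 7]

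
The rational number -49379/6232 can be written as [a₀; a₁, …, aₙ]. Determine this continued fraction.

[-8; 13, 15, 2, 1, 1, 2, 2]

-49379 ÷ 6232 → quotient -8, remainder 477
6232 ÷ 477 → quotient 13, remainder 31
477 ÷ 31 → quotient 15, remainder 12
31 ÷ 12 → quotient 2, remainder 7
12 ÷ 7 → quotient 1, remainder 5
7 ÷ 5 → quotient 1, remainder 2
5 ÷ 2 → quotient 2, remainder 1
2 ÷ 1 → quotient 2, remainder 0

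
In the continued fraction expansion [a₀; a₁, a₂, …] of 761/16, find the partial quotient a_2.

1

Apply division with remainder until the remainder is 0:
761 = 47·16 + 9, so a_0 = 47
16 = 1·9 + 7, so a_1 = 1
9 = 1·7 + 2, so a_2 = 1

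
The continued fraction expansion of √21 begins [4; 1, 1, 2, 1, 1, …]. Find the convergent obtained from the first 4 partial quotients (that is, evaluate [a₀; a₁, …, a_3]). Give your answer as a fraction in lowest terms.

23/5

a_0 = 4: 4/1
a_1 = 1: 5/1
a_2 = 1: 9/2
a_3 = 2: 23/5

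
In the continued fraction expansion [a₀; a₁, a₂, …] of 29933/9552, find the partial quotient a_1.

Run the Euclidean algorithm, recording each quotient:
29933 = 3·9552 + 1277, so a_0 = 3
9552 = 7·1277 + 613, so a_1 = 7

7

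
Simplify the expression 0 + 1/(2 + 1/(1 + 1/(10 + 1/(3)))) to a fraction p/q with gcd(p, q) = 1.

Collapse the nested fraction from the inside out:
Start with 3.
10 + 1/(3/1) = 10 + 1/3 = 31/3
1 + 1/(31/3) = 1 + 3/31 = 34/31
2 + 1/(34/31) = 2 + 31/34 = 99/34
0 + 1/(99/34) = 0 + 34/99 = 34/99

34/99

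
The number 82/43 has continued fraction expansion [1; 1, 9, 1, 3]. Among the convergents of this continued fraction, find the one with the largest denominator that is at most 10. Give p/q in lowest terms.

List convergents until the denominator exceeds the bound:
a_0 = 1: 1/1  (≤ bound)
a_1 = 1: 2/1  (≤ bound)
a_2 = 9: 19/10  (≤ bound)
a_3 = 1: 21/11  (> 10, stop)

19/10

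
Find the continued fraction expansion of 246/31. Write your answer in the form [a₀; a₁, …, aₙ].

[7; 1, 14, 2]

Repeatedly divide and take the remainder:
⌊246/31⌋ = 7, remainder 29
⌊31/29⌋ = 1, remainder 2
⌊29/2⌋ = 14, remainder 1
⌊2/1⌋ = 2, remainder 0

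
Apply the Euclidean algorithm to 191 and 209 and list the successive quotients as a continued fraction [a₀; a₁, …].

[0; 1, 10, 1, 1, 1, 1, 3]

191 ÷ 209 → quotient 0, remainder 191
209 ÷ 191 → quotient 1, remainder 18
191 ÷ 18 → quotient 10, remainder 11
18 ÷ 11 → quotient 1, remainder 7
11 ÷ 7 → quotient 1, remainder 4
7 ÷ 4 → quotient 1, remainder 3
4 ÷ 3 → quotient 1, remainder 1
3 ÷ 1 → quotient 3, remainder 0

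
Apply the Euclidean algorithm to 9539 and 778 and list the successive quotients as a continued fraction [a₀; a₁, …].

Repeatedly divide and take the remainder:
⌊9539/778⌋ = 12, remainder 203
⌊778/203⌋ = 3, remainder 169
⌊203/169⌋ = 1, remainder 34
⌊169/34⌋ = 4, remainder 33
⌊34/33⌋ = 1, remainder 1
⌊33/1⌋ = 33, remainder 0

[12; 3, 1, 4, 1, 33]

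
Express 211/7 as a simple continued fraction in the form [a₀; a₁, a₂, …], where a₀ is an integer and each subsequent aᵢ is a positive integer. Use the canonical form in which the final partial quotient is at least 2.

[30; 7]

211 ÷ 7 → quotient 30, remainder 1
7 ÷ 1 → quotient 7, remainder 0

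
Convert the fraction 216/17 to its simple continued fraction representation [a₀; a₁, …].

Apply division with remainder until the remainder is 0:
216 ÷ 17 → quotient 12, remainder 12
17 ÷ 12 → quotient 1, remainder 5
12 ÷ 5 → quotient 2, remainder 2
5 ÷ 2 → quotient 2, remainder 1
2 ÷ 1 → quotient 2, remainder 0

[12; 1, 2, 2, 2]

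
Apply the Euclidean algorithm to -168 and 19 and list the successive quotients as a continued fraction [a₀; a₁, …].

-168 ÷ 19 → quotient -9, remainder 3
19 ÷ 3 → quotient 6, remainder 1
3 ÷ 1 → quotient 3, remainder 0

[-9; 6, 3]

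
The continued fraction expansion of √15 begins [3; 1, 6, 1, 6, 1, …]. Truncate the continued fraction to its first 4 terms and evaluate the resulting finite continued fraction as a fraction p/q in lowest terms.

31/8

Collapse the nested fraction from the inside out:
Start with 1.
6 + 1/(1/1) = 6 + 1/1 = 7/1
1 + 1/(7/1) = 1 + 1/7 = 8/7
3 + 1/(8/7) = 3 + 7/8 = 31/8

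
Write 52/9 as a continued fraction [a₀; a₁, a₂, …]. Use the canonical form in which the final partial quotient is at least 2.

52 = 5·9 + 7, so a_0 = 5
9 = 1·7 + 2, so a_1 = 1
7 = 3·2 + 1, so a_2 = 3
2 = 2·1 + 0, so a_3 = 2

[5; 1, 3, 2]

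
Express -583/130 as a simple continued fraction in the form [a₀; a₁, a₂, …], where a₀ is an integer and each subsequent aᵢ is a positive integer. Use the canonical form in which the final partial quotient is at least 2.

Apply division with remainder until the remainder is 0:
-583 = -5·130 + 67, so a_0 = -5
130 = 1·67 + 63, so a_1 = 1
67 = 1·63 + 4, so a_2 = 1
63 = 15·4 + 3, so a_3 = 15
4 = 1·3 + 1, so a_4 = 1
3 = 3·1 + 0, so a_5 = 3

[-5; 1, 1, 15, 1, 3]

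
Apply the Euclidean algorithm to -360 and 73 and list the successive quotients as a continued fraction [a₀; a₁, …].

[-5; 14, 1, 1, 2]

-360 ÷ 73 → quotient -5, remainder 5
73 ÷ 5 → quotient 14, remainder 3
5 ÷ 3 → quotient 1, remainder 2
3 ÷ 2 → quotient 1, remainder 1
2 ÷ 1 → quotient 2, remainder 0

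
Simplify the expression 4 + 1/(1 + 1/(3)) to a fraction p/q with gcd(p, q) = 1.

19/4

Build up convergents one term at a time:
a_0 = 4: 4/1
a_1 = 1: 5/1
a_2 = 3: 19/4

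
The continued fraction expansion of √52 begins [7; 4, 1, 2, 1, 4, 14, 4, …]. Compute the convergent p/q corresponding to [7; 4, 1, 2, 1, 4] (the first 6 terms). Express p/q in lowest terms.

649/90

Compute successive convergents:
a_0 = 7: 7/1
a_1 = 4: 29/4
a_2 = 1: 36/5
a_3 = 2: 101/14
a_4 = 1: 137/19
a_5 = 4: 649/90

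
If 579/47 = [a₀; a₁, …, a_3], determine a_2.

579 = 12·47 + 15, so a_0 = 12
47 = 3·15 + 2, so a_1 = 3
15 = 7·2 + 1, so a_2 = 7

7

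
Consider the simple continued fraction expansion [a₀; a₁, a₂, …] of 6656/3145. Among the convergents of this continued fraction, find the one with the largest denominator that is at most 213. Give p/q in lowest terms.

a_0 = 2: 2/1  (≤ bound)
a_1 = 8: 17/8  (≤ bound)
a_2 = 1: 19/9  (≤ bound)
a_3 = 1: 36/17  (≤ bound)
a_4 = 2: 91/43  (≤ bound)
a_5 = 5: 491/232  (> 213, stop)

91/43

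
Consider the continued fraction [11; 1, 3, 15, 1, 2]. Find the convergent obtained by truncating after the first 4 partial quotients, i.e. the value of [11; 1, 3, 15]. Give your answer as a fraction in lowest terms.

Start with 15.
3 + 1/(15/1) = 3 + 1/15 = 46/15
1 + 1/(46/15) = 1 + 15/46 = 61/46
11 + 1/(61/46) = 11 + 46/61 = 717/61

717/61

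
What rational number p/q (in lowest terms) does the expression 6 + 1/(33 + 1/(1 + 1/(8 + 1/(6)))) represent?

11239/1864

Build up convergents one term at a time:
a_0 = 6: 6/1
a_1 = 33: 199/33
a_2 = 1: 205/34
a_3 = 8: 1839/305
a_4 = 6: 11239/1864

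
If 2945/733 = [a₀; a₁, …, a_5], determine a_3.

1

Run the Euclidean algorithm, recording each quotient:
2945 ÷ 733 → quotient 4, remainder 13
733 ÷ 13 → quotient 56, remainder 5
13 ÷ 5 → quotient 2, remainder 3
5 ÷ 3 → quotient 1, remainder 2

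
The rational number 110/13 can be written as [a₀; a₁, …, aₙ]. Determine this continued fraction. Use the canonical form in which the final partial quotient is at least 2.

110 = 8·13 + 6, so a_0 = 8
13 = 2·6 + 1, so a_1 = 2
6 = 6·1 + 0, so a_2 = 6

[8; 2, 6]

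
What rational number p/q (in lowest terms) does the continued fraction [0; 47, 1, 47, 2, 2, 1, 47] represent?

16175/776066

Start with 47.
1 + 1/(47/1) = 1 + 1/47 = 48/47
2 + 1/(48/47) = 2 + 47/48 = 143/48
2 + 1/(143/48) = 2 + 48/143 = 334/143
47 + 1/(334/143) = 47 + 143/334 = 15841/334
1 + 1/(15841/334) = 1 + 334/15841 = 16175/15841
47 + 1/(16175/15841) = 47 + 15841/16175 = 776066/16175
0 + 1/(776066/16175) = 0 + 16175/776066 = 16175/776066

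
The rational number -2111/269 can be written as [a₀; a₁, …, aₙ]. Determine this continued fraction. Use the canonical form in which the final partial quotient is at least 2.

Repeatedly divide and take the remainder:
-2111 ÷ 269 → quotient -8, remainder 41
269 ÷ 41 → quotient 6, remainder 23
41 ÷ 23 → quotient 1, remainder 18
23 ÷ 18 → quotient 1, remainder 5
18 ÷ 5 → quotient 3, remainder 3
5 ÷ 3 → quotient 1, remainder 2
3 ÷ 2 → quotient 1, remainder 1
2 ÷ 1 → quotient 2, remainder 0

[-8; 6, 1, 1, 3, 1, 1, 2]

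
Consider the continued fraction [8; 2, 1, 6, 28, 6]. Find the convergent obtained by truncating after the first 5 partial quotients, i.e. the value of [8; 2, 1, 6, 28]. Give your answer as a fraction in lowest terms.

Start with 28.
6 + 1/(28/1) = 6 + 1/28 = 169/28
1 + 1/(169/28) = 1 + 28/169 = 197/169
2 + 1/(197/169) = 2 + 169/197 = 563/197
8 + 1/(563/197) = 8 + 197/563 = 4701/563

4701/563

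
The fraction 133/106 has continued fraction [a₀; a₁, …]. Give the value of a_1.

3

Apply division with remainder until the remainder is 0:
133 ÷ 106 → quotient 1, remainder 27
106 ÷ 27 → quotient 3, remainder 25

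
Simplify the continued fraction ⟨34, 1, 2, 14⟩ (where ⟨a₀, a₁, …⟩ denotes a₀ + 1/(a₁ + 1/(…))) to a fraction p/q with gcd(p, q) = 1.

a_0 = 34: 34/1
a_1 = 1: 35/1
a_2 = 2: 104/3
a_3 = 14: 1491/43

1491/43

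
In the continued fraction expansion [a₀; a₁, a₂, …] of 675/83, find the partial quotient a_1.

7

Run the Euclidean algorithm, recording each quotient:
⌊675/83⌋ = 8, remainder 11
⌊83/11⌋ = 7, remainder 6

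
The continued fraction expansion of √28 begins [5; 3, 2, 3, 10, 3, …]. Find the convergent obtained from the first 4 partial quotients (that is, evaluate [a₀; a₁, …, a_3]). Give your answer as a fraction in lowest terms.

127/24

Start with 3.
2 + 1/(3/1) = 2 + 1/3 = 7/3
3 + 1/(7/3) = 3 + 3/7 = 24/7
5 + 1/(24/7) = 5 + 7/24 = 127/24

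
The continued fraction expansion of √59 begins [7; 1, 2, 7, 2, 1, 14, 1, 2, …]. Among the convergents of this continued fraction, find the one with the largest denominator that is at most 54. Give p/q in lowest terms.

361/47

a_0 = 7: 7/1  (≤ bound)
a_1 = 1: 8/1  (≤ bound)
a_2 = 2: 23/3  (≤ bound)
a_3 = 7: 169/22  (≤ bound)
a_4 = 2: 361/47  (≤ bound)
a_5 = 1: 530/69  (> 54, stop)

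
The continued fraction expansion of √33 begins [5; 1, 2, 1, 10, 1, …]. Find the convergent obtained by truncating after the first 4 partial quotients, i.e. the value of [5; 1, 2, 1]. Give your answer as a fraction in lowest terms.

Start with 1.
2 + 1/(1/1) = 2 + 1/1 = 3/1
1 + 1/(3/1) = 1 + 1/3 = 4/3
5 + 1/(4/3) = 5 + 3/4 = 23/4

23/4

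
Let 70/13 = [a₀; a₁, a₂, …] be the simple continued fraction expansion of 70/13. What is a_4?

Repeatedly divide and take the remainder:
⌊70/13⌋ = 5, remainder 5
⌊13/5⌋ = 2, remainder 3
⌊5/3⌋ = 1, remainder 2
⌊3/2⌋ = 1, remainder 1
⌊2/1⌋ = 2, remainder 0

2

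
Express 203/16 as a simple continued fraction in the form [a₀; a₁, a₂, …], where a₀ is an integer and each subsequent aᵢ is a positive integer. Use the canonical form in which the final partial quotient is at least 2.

⌊203/16⌋ = 12, remainder 11
⌊16/11⌋ = 1, remainder 5
⌊11/5⌋ = 2, remainder 1
⌊5/1⌋ = 5, remainder 0

[12; 1, 2, 5]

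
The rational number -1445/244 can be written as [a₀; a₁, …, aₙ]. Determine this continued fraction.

-1445 ÷ 244 → quotient -6, remainder 19
244 ÷ 19 → quotient 12, remainder 16
19 ÷ 16 → quotient 1, remainder 3
16 ÷ 3 → quotient 5, remainder 1
3 ÷ 1 → quotient 3, remainder 0

[-6; 12, 1, 5, 3]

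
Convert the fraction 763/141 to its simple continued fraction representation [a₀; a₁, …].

⌊763/141⌋ = 5, remainder 58
⌊141/58⌋ = 2, remainder 25
⌊58/25⌋ = 2, remainder 8
⌊25/8⌋ = 3, remainder 1
⌊8/1⌋ = 8, remainder 0

[5; 2, 2, 3, 8]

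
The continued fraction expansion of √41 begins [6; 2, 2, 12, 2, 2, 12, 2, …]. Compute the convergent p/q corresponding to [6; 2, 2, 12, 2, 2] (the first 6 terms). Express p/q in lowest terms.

2049/320

Collapse the nested fraction from the inside out:
Start with 2.
2 + 1/(2/1) = 2 + 1/2 = 5/2
12 + 1/(5/2) = 12 + 2/5 = 62/5
2 + 1/(62/5) = 2 + 5/62 = 129/62
2 + 1/(129/62) = 2 + 62/129 = 320/129
6 + 1/(320/129) = 6 + 129/320 = 2049/320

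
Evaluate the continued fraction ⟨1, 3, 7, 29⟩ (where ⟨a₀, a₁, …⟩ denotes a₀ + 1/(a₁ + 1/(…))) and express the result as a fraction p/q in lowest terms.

Start with 29.
7 + 1/(29/1) = 7 + 1/29 = 204/29
3 + 1/(204/29) = 3 + 29/204 = 641/204
1 + 1/(641/204) = 1 + 204/641 = 845/641

845/641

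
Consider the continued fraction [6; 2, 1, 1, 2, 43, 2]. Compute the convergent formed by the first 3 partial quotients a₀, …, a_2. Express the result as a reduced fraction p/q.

19/3

Work from the innermost term outward:
Start with 1.
2 + 1/(1/1) = 2 + 1/1 = 3/1
6 + 1/(3/1) = 6 + 1/3 = 19/3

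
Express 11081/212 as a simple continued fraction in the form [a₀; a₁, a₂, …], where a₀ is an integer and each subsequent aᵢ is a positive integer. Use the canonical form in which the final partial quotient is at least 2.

⌊11081/212⌋ = 52, remainder 57
⌊212/57⌋ = 3, remainder 41
⌊57/41⌋ = 1, remainder 16
⌊41/16⌋ = 2, remainder 9
⌊16/9⌋ = 1, remainder 7
⌊9/7⌋ = 1, remainder 2
⌊7/2⌋ = 3, remainder 1
⌊2/1⌋ = 2, remainder 0

[52; 3, 1, 2, 1, 1, 3, 2]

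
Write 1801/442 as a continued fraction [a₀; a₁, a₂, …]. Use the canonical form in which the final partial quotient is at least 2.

[4; 13, 2, 1, 1, 6]

1801 ÷ 442 → quotient 4, remainder 33
442 ÷ 33 → quotient 13, remainder 13
33 ÷ 13 → quotient 2, remainder 7
13 ÷ 7 → quotient 1, remainder 6
7 ÷ 6 → quotient 1, remainder 1
6 ÷ 1 → quotient 6, remainder 0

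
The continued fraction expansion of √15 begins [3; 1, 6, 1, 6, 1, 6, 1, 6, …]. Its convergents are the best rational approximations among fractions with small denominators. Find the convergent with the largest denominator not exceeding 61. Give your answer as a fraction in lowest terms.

213/55

a_0 = 3: 3/1  (≤ bound)
a_1 = 1: 4/1  (≤ bound)
a_2 = 6: 27/7  (≤ bound)
a_3 = 1: 31/8  (≤ bound)
a_4 = 6: 213/55  (≤ bound)
a_5 = 1: 244/63  (> 61, stop)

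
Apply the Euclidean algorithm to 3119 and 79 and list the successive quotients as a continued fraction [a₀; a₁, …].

Apply division with remainder until the remainder is 0:
⌊3119/79⌋ = 39, remainder 38
⌊79/38⌋ = 2, remainder 3
⌊38/3⌋ = 12, remainder 2
⌊3/2⌋ = 1, remainder 1
⌊2/1⌋ = 2, remainder 0

[39; 2, 12, 1, 2]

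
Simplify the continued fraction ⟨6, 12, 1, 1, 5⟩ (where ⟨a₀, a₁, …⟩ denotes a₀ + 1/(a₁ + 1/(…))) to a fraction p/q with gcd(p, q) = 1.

a_0 = 6: 6/1
a_1 = 12: 73/12
a_2 = 1: 79/13
a_3 = 1: 152/25
a_4 = 5: 839/138

839/138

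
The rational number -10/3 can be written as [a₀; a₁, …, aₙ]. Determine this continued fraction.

[-4; 1, 2]

Repeatedly divide and take the remainder:
⌊-10/3⌋ = -4, remainder 2
⌊3/2⌋ = 1, remainder 1
⌊2/1⌋ = 2, remainder 0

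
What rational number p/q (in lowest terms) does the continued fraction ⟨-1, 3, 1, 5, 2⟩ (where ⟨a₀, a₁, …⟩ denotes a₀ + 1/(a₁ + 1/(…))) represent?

-37/50

a_0 = -1: -1/1
a_1 = 3: -2/3
a_2 = 1: -3/4
a_3 = 5: -17/23
a_4 = 2: -37/50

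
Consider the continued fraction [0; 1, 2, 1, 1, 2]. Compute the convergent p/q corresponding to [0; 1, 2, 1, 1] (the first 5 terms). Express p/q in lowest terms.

Build up convergents one term at a time:
a_0 = 0: 0/1
a_1 = 1: 1/1
a_2 = 2: 2/3
a_3 = 1: 3/4
a_4 = 1: 5/7

5/7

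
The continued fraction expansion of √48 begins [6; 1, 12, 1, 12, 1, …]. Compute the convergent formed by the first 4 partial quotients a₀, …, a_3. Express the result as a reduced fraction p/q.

97/14

a_0 = 6: 6/1
a_1 = 1: 7/1
a_2 = 12: 90/13
a_3 = 1: 97/14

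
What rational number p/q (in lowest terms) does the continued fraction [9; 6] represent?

Collapse the nested fraction from the inside out:
Start with 6.
9 + 1/(6/1) = 9 + 1/6 = 55/6

55/6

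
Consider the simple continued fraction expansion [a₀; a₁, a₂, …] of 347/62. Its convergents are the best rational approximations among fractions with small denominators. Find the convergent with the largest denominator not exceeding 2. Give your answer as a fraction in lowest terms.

a_0 = 5: 5/1  (≤ bound)
a_1 = 1: 6/1  (≤ bound)
a_2 = 1: 11/2  (≤ bound)
a_3 = 2: 28/5  (> 2, stop)

11/2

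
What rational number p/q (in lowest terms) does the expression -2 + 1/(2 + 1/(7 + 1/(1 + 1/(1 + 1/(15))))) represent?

Compute successive convergents:
a_0 = -2: -2/1
a_1 = 2: -3/2
a_2 = 7: -23/15
a_3 = 1: -26/17
a_4 = 1: -49/32
a_5 = 15: -761/497

-761/497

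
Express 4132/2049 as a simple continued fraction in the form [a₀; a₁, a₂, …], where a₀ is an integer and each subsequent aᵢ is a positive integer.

[2; 60, 3, 1, 3, 2]

Repeatedly divide and take the remainder:
4132 ÷ 2049 → quotient 2, remainder 34
2049 ÷ 34 → quotient 60, remainder 9
34 ÷ 9 → quotient 3, remainder 7
9 ÷ 7 → quotient 1, remainder 2
7 ÷ 2 → quotient 3, remainder 1
2 ÷ 1 → quotient 2, remainder 0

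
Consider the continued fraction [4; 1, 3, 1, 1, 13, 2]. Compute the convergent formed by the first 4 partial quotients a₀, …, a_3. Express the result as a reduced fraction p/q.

24/5

Start with 1.
3 + 1/(1/1) = 3 + 1/1 = 4/1
1 + 1/(4/1) = 1 + 1/4 = 5/4
4 + 1/(5/4) = 4 + 4/5 = 24/5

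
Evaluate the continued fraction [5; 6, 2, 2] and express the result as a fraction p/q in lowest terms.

Start with 2.
2 + 1/(2/1) = 2 + 1/2 = 5/2
6 + 1/(5/2) = 6 + 2/5 = 32/5
5 + 1/(32/5) = 5 + 5/32 = 165/32

165/32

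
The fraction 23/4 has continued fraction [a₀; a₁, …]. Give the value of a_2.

Run the Euclidean algorithm, recording each quotient:
23 ÷ 4 → quotient 5, remainder 3
4 ÷ 3 → quotient 1, remainder 1
3 ÷ 1 → quotient 3, remainder 0

3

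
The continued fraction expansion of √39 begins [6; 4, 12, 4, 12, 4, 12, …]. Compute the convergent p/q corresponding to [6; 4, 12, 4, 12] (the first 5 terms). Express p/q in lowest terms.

15294/2449

Start with 12.
4 + 1/(12/1) = 4 + 1/12 = 49/12
12 + 1/(49/12) = 12 + 12/49 = 600/49
4 + 1/(600/49) = 4 + 49/600 = 2449/600
6 + 1/(2449/600) = 6 + 600/2449 = 15294/2449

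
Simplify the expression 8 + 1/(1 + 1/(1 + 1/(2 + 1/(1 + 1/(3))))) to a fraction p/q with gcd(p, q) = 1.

Work from the innermost term outward:
Start with 3.
1 + 1/(3/1) = 1 + 1/3 = 4/3
2 + 1/(4/3) = 2 + 3/4 = 11/4
1 + 1/(11/4) = 1 + 4/11 = 15/11
1 + 1/(15/11) = 1 + 11/15 = 26/15
8 + 1/(26/15) = 8 + 15/26 = 223/26

223/26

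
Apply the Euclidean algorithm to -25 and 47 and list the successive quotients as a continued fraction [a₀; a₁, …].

[-1; 2, 7, 3]

Repeatedly divide and take the remainder:
⌊-25/47⌋ = -1, remainder 22
⌊47/22⌋ = 2, remainder 3
⌊22/3⌋ = 7, remainder 1
⌊3/1⌋ = 3, remainder 0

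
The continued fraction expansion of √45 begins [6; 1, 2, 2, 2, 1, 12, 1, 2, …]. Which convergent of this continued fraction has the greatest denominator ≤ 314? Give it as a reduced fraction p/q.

a_0 = 6: 6/1  (≤ bound)
a_1 = 1: 7/1  (≤ bound)
a_2 = 2: 20/3  (≤ bound)
a_3 = 2: 47/7  (≤ bound)
a_4 = 2: 114/17  (≤ bound)
a_5 = 1: 161/24  (≤ bound)
a_6 = 12: 2046/305  (≤ bound)
a_7 = 1: 2207/329  (> 314, stop)

2046/305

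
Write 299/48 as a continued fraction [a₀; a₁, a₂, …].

299 ÷ 48 → quotient 6, remainder 11
48 ÷ 11 → quotient 4, remainder 4
11 ÷ 4 → quotient 2, remainder 3
4 ÷ 3 → quotient 1, remainder 1
3 ÷ 1 → quotient 3, remainder 0

[6; 4, 2, 1, 3]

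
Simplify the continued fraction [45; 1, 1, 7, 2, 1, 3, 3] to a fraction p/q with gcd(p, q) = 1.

Build up convergents one term at a time:
a_0 = 45: 45/1
a_1 = 1: 46/1
a_2 = 1: 91/2
a_3 = 7: 683/15
a_4 = 2: 1457/32
a_5 = 1: 2140/47
a_6 = 3: 7877/173
a_7 = 3: 25771/566

25771/566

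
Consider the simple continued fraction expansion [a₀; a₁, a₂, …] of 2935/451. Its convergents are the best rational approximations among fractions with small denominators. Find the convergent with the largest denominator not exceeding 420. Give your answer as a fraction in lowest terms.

a_0 = 6: 6/1  (≤ bound)
a_1 = 1: 7/1  (≤ bound)
a_2 = 1: 13/2  (≤ bound)
a_3 = 31: 410/63  (≤ bound)
a_4 = 1: 423/65  (≤ bound)
a_5 = 2: 1256/193  (≤ bound)
a_6 = 2: 2935/451  (> 420, stop)

1256/193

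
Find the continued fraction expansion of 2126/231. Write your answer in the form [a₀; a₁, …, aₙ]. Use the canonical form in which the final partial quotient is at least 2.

⌊2126/231⌋ = 9, remainder 47
⌊231/47⌋ = 4, remainder 43
⌊47/43⌋ = 1, remainder 4
⌊43/4⌋ = 10, remainder 3
⌊4/3⌋ = 1, remainder 1
⌊3/1⌋ = 3, remainder 0

[9; 4, 1, 10, 1, 3]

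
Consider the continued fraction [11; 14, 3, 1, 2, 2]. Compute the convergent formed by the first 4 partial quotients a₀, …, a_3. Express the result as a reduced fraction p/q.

631/57

a_0 = 11: 11/1
a_1 = 14: 155/14
a_2 = 3: 476/43
a_3 = 1: 631/57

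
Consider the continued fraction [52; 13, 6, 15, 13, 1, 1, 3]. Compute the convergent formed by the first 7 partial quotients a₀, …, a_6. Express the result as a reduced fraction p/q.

1692677/32504

Start with 1.
1 + 1/(1/1) = 1 + 1/1 = 2/1
13 + 1/(2/1) = 13 + 1/2 = 27/2
15 + 1/(27/2) = 15 + 2/27 = 407/27
6 + 1/(407/27) = 6 + 27/407 = 2469/407
13 + 1/(2469/407) = 13 + 407/2469 = 32504/2469
52 + 1/(32504/2469) = 52 + 2469/32504 = 1692677/32504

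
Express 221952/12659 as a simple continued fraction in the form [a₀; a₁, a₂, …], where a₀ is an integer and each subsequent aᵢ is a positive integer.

[17; 1, 1, 7, 22, 1, 2, 12]

Run the Euclidean algorithm, recording each quotient:
221952 = 17·12659 + 6749, so a_0 = 17
12659 = 1·6749 + 5910, so a_1 = 1
6749 = 1·5910 + 839, so a_2 = 1
5910 = 7·839 + 37, so a_3 = 7
839 = 22·37 + 25, so a_4 = 22
37 = 1·25 + 12, so a_5 = 1
25 = 2·12 + 1, so a_6 = 2
12 = 12·1 + 0, so a_7 = 12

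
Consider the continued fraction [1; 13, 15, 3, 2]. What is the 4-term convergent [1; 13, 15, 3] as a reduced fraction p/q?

647/601

Compute successive convergents:
a_0 = 1: 1/1
a_1 = 13: 14/13
a_2 = 15: 211/196
a_3 = 3: 647/601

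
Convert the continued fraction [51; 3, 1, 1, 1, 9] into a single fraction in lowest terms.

Start with 9.
1 + 1/(9/1) = 1 + 1/9 = 10/9
1 + 1/(10/9) = 1 + 9/10 = 19/10
1 + 1/(19/10) = 1 + 10/19 = 29/19
3 + 1/(29/19) = 3 + 19/29 = 106/29
51 + 1/(106/29) = 51 + 29/106 = 5435/106

5435/106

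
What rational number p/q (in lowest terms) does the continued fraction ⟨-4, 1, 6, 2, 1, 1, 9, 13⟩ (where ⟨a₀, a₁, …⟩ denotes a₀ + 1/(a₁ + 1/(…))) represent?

Build up convergents one term at a time:
a_0 = -4: -4/1
a_1 = 1: -3/1
a_2 = 6: -22/7
a_3 = 2: -47/15
a_4 = 1: -69/22
a_5 = 1: -116/37
a_6 = 9: -1113/355
a_7 = 13: -14585/4652

-14585/4652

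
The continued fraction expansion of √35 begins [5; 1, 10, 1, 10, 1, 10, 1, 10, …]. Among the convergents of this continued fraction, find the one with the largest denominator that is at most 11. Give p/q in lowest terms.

65/11

a_0 = 5: 5/1  (≤ bound)
a_1 = 1: 6/1  (≤ bound)
a_2 = 10: 65/11  (≤ bound)
a_3 = 1: 71/12  (> 11, stop)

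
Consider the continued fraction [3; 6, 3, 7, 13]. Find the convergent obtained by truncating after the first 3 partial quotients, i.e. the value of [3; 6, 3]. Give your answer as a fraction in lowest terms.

a_0 = 3: 3/1
a_1 = 6: 19/6
a_2 = 3: 60/19

60/19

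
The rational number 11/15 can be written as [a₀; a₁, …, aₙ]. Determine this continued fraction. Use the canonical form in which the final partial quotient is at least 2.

Apply division with remainder until the remainder is 0:
11 ÷ 15 → quotient 0, remainder 11
15 ÷ 11 → quotient 1, remainder 4
11 ÷ 4 → quotient 2, remainder 3
4 ÷ 3 → quotient 1, remainder 1
3 ÷ 1 → quotient 3, remainder 0

[0; 1, 2, 1, 3]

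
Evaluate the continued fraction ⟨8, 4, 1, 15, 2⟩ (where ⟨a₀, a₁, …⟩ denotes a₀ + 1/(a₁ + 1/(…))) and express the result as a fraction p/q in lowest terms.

1337/163

Starting at the tail and folding back:
Start with 2.
15 + 1/(2/1) = 15 + 1/2 = 31/2
1 + 1/(31/2) = 1 + 2/31 = 33/31
4 + 1/(33/31) = 4 + 31/33 = 163/33
8 + 1/(163/33) = 8 + 33/163 = 1337/163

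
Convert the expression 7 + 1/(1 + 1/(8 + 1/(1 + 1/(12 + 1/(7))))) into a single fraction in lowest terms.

7212/913

Build up convergents one term at a time:
a_0 = 7: 7/1
a_1 = 1: 8/1
a_2 = 8: 71/9
a_3 = 1: 79/10
a_4 = 12: 1019/129
a_5 = 7: 7212/913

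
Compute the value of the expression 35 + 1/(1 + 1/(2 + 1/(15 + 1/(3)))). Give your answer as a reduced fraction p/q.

5030/141

a_0 = 35: 35/1
a_1 = 1: 36/1
a_2 = 2: 107/3
a_3 = 15: 1641/46
a_4 = 3: 5030/141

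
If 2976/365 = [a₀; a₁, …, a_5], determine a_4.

13

2976 ÷ 365 → quotient 8, remainder 56
365 ÷ 56 → quotient 6, remainder 29
56 ÷ 29 → quotient 1, remainder 27
29 ÷ 27 → quotient 1, remainder 2
27 ÷ 2 → quotient 13, remainder 1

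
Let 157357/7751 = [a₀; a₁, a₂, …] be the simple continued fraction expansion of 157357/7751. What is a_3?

⌊157357/7751⌋ = 20, remainder 2337
⌊7751/2337⌋ = 3, remainder 740
⌊2337/740⌋ = 3, remainder 117
⌊740/117⌋ = 6, remainder 38

6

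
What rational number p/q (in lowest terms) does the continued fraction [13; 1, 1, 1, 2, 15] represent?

Use the convergent recurrence hₖ = aₖ·hₖ₋₁ + hₖ₋₂ (and likewise for the denominators kₖ):
a_0 = 13: 13/1
a_1 = 1: 14/1
a_2 = 1: 27/2
a_3 = 1: 41/3
a_4 = 2: 109/8
a_5 = 15: 1676/123

1676/123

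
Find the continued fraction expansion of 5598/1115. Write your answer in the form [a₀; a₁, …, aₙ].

[5; 48, 2, 11]

⌊5598/1115⌋ = 5, remainder 23
⌊1115/23⌋ = 48, remainder 11
⌊23/11⌋ = 2, remainder 1
⌊11/1⌋ = 11, remainder 0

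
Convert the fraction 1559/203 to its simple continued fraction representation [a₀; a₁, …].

[7; 1, 2, 8, 8]

⌊1559/203⌋ = 7, remainder 138
⌊203/138⌋ = 1, remainder 65
⌊138/65⌋ = 2, remainder 8
⌊65/8⌋ = 8, remainder 1
⌊8/1⌋ = 8, remainder 0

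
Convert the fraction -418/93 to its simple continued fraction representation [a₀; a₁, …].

Apply division with remainder until the remainder is 0:
-418 = -5·93 + 47, so a_0 = -5
93 = 1·47 + 46, so a_1 = 1
47 = 1·46 + 1, so a_2 = 1
46 = 46·1 + 0, so a_3 = 46

[-5; 1, 1, 46]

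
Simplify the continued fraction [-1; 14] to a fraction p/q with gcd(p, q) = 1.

-13/14

Start with 14.
-1 + 1/(14/1) = -1 + 1/14 = -13/14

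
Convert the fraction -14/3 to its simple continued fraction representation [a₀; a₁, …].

[-5; 3]

Repeatedly divide and take the remainder:
⌊-14/3⌋ = -5, remainder 1
⌊3/1⌋ = 3, remainder 0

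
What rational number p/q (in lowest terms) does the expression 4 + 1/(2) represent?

9/2

Start with 2.
4 + 1/(2/1) = 4 + 1/2 = 9/2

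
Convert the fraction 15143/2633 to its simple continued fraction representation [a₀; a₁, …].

[5; 1, 3, 50, 2, 1, 1, 2]

Repeatedly divide and take the remainder:
⌊15143/2633⌋ = 5, remainder 1978
⌊2633/1978⌋ = 1, remainder 655
⌊1978/655⌋ = 3, remainder 13
⌊655/13⌋ = 50, remainder 5
⌊13/5⌋ = 2, remainder 3
⌊5/3⌋ = 1, remainder 2
⌊3/2⌋ = 1, remainder 1
⌊2/1⌋ = 2, remainder 0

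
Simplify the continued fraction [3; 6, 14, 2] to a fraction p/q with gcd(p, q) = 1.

557/176

Start with 2.
14 + 1/(2/1) = 14 + 1/2 = 29/2
6 + 1/(29/2) = 6 + 2/29 = 176/29
3 + 1/(176/29) = 3 + 29/176 = 557/176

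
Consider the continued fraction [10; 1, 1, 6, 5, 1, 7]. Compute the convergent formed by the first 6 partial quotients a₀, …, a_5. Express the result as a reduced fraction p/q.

Start with 1.
5 + 1/(1/1) = 5 + 1/1 = 6/1
6 + 1/(6/1) = 6 + 1/6 = 37/6
1 + 1/(37/6) = 1 + 6/37 = 43/37
1 + 1/(43/37) = 1 + 37/43 = 80/43
10 + 1/(80/43) = 10 + 43/80 = 843/80

843/80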